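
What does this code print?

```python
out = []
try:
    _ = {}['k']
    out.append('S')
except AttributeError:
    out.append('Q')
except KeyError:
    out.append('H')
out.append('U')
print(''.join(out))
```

Execution trace: 'H' (except KeyError) → 'U' (after the try/except). Output: HU

Answer: HU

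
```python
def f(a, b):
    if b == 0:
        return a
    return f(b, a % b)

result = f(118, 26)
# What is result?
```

f(118, 26) -> f(26, 14) -> f(14, 12) -> f(12, 2) -> f(2, 0) -> 2

Answer: 2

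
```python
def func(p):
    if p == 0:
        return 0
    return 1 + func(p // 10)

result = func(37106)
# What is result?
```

Count of digits of 37106: 5

Answer: 5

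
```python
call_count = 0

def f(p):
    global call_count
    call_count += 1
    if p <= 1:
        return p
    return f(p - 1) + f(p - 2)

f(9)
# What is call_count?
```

Calls(p) = 1 + Calls(p-1) + Calls(p-2); Calls(0)=Calls(1)=1. For p=9 this gives 109.

Answer: 109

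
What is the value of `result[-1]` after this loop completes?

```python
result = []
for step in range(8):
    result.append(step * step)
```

Last element of squares 0 to 7
`result` takes the values: [] → [0] → [0, 1] → [0, 1, 4] → [0, 1, 4, 9] → [0, 1, 4, 9, 16] → [0, 1, 4, 9, 16, 25] → [0, 1, 4, 9, 16, 25, 36] → [0, 1, 4, 9, 16, 25, 36, 49]
So `result[-1]` = 49

Answer: 49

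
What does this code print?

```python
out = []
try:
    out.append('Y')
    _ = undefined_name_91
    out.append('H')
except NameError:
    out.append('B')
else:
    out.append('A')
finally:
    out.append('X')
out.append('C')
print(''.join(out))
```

Execution trace: 'Y' (try body) → 'B' (except NameError) → 'X' (finally) → 'C' (after the try/except). Output: YBXC

Answer: YBXC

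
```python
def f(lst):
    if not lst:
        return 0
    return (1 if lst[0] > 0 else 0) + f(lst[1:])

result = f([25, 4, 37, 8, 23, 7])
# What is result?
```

Count of positive elements in [25, 4, 37, 8, 23, 7] = 6

Answer: 6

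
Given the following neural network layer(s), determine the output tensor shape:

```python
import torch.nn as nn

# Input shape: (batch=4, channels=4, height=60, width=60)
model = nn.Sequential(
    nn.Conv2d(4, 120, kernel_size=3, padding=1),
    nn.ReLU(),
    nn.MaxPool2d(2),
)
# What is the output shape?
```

Input: (4, 4, 60, 60) -> after Conv2d: (4, 120, 60, 60) -> after ReLU: (4, 120, 60, 60) -> Output: (4, 120, 30, 30)

Answer: (4, 120, 30, 30)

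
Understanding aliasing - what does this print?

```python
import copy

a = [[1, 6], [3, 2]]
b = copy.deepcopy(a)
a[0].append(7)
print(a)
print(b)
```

Key concept: deep copy is fully independent.
Step by step:
`a = [[1, 6], [3, 2]]` → a = [[1, 6], [3, 2]]
`b = copy.deepcopy(a)` → b = [[1, 6], [3, 2]]
`a[0].append(7)` → a = [[1, 6, 7], [3, 2]]
`print(a)` → prints [[1, 6, 7], [3, 2]]
`print(b)` → prints [[1, 6], [3, 2]]

Answer:
[[1, 6, 7], [3, 2]]
[[1, 6], [3, 2]]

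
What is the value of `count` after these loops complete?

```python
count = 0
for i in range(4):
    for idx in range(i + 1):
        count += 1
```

Triangle: 1 + 2 + ... + 4
`count` takes the values: 0 → 1 → 2 → 3 → 4 → 5 → 6 → 7 → 8 → 9 → 10

Answer: 10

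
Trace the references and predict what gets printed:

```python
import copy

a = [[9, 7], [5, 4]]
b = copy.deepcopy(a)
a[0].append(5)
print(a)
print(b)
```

Key concept: deep copy is fully independent.
Step by step:
`a = [[9, 7], [5, 4]]` → a = [[9, 7], [5, 4]]
`b = copy.deepcopy(a)` → b = [[9, 7], [5, 4]]
`a[0].append(5)` → a = [[9, 7, 5], [5, 4]]
`print(a)` → prints [[9, 7, 5], [5, 4]]
`print(b)` → prints [[9, 7], [5, 4]]

Answer:
[[9, 7, 5], [5, 4]]
[[9, 7], [5, 4]]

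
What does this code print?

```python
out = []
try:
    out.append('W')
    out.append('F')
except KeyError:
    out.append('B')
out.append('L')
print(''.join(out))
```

Execution trace: 'W' (try body) → 'F' (try body, no exception) → 'L' (after the try/except). Output: WFL

Answer: WFL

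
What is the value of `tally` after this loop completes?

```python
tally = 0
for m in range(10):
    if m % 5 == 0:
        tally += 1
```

Count numbers divisible by 5 in range(10)
`tally` takes the values: 0 → 1 → 2

Answer: 2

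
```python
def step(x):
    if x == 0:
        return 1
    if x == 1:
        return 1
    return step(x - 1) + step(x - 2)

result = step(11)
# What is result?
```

Build up from base cases: step(0)=1, step(1)=1, step(2)=2, step(3)=3, step(4)=5, step(5)=8, step(6)=13, ..., step(11)=144

Answer: 144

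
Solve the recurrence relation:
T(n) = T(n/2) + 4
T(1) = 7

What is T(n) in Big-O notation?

Each step divides n by 2 and adds 4. After log_2(n) steps we reach T(1)=7. So T(n) = 4·log_2(n) + 7 = O(log n).

Answer: O(log n)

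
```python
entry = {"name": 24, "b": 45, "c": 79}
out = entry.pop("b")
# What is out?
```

Trace:
`entry = {"name": 24, "b": 45, "c": 79}` → entry = {'name': 24, 'b': 45, 'c': 79}
`out = entry.pop("b")` → entry = {'name': 24, 'c': 79}; out = 45
So out = 45

Answer: 45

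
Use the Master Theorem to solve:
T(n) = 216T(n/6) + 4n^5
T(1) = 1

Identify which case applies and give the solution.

a=216, b=6, f(n)=4n^5. log_6(216) = 3. Since c=5 > 3 and the regularity condition holds (216(n/6)^5 = (216/6^5)n^5 with 216/6^5 < 1), Case 3 applies: T(n) = Θ(f(n)) = O(n^5).

Answer: O(n^5) - Case 3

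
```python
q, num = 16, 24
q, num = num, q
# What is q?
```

Trace:
`q, num = 16, 24` → q = 16; num = 24
`q, num = num, q` → q = 24; num = 16
So q = 24

Answer: 24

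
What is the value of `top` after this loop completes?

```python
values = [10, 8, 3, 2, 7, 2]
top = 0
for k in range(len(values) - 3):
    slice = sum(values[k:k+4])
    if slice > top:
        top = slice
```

Max sum of 4-element window in [10, 8, 3, 2, 7, 2]
`top` takes the values: 0 → 23

Answer: 23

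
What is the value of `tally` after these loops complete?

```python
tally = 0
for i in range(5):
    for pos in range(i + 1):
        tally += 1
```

Triangle: 1 + 2 + ... + 5
`tally` takes the values: 0 → 1 → 2 → 3 → 4 → 5 → 6 → 7 → 8 → 9 → 10 → 11 → 12 → 13 → 14 → 15

Answer: 15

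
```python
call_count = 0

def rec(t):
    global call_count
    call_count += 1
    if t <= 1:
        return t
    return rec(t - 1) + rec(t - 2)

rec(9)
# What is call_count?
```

Calls(t) = 1 + Calls(t-1) + Calls(t-2); Calls(0)=Calls(1)=1. For t=9 this gives 109.

Answer: 109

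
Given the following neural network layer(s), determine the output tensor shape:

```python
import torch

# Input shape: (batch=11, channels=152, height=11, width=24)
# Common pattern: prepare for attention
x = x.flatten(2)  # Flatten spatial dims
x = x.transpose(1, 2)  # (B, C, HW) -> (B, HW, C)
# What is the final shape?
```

Input: (11, 152, 11, 24) -> after flatten(2): (11, 152, 264) -> Output: (11, 264, 152)

Answer: (11, 264, 152)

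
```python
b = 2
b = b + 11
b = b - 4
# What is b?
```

Trace:
`b = 2` → b = 2
`b = b + 11` → b = 13
`b = b - 4` → b = 9
So b = 9

Answer: 9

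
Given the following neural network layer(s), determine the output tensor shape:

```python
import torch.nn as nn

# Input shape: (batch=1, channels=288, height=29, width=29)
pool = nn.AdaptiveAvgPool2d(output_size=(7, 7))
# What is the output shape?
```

Input: (1, 288, 29, 29) -> Output: (1, 288, 7, 7)

Answer: (1, 288, 7, 7)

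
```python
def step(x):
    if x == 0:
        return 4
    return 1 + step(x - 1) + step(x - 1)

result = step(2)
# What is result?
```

step(x) = 1 + 2·step(x-1), step(0)=4. Closed form: (4+1)·2^2 - 1 = 19.

Answer: 19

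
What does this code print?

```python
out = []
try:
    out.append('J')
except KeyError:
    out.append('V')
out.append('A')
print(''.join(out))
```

Execution trace: 'J' (try body, no exception) → 'A' (after the try/except). Output: JA

Answer: JA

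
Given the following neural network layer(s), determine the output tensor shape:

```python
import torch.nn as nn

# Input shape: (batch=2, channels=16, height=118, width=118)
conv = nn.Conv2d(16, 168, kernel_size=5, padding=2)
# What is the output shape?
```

Input: (2, 16, 118, 118) -> Output: (2, 168, 118, 118)

Answer: (2, 168, 118, 118)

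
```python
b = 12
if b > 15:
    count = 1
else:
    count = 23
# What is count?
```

Trace:
`b = 12` → b = 12
`if b > 15: ...` → b > 15 is False, take else branch → count = 23
So count = 23

Answer: 23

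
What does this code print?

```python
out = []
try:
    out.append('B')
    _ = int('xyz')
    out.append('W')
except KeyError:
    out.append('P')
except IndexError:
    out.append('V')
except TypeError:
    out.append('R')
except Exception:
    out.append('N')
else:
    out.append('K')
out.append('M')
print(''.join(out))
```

Execution trace: 'B' (try body) → 'N' (except Exception) → 'M' (after the try/except). Output: BNM

Answer: BNM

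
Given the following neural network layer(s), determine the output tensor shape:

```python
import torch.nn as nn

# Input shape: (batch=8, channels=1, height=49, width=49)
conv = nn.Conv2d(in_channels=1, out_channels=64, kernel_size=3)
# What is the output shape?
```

Input: (8, 1, 49, 49) -> Output: (8, 64, 47, 47)

Answer: (8, 64, 47, 47)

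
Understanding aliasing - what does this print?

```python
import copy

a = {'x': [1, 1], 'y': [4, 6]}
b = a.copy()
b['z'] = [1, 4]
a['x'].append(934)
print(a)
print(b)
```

Key concept: shallow copy of dict with mutable values.
Step by step:
`a = {'x': [1, 1], 'y': [4, 6]}` → a = {'x': [1, 1], 'y': [4, 6]}
`b = a.copy()` → b = {'x': [1, 1], 'y': [4, 6]}
`b['z'] = [1, 4]` → b = {'x': [1, 1], 'y': [4, 6], 'z': [1, 4]}
`a['x'].append(934)` → a = {'x': [1, 1, 934], 'y': [4, 6]}; b = {'x': [1, 1, 934], 'y': [4, 6], 'z': [1, 4]}
`print(a)` → prints {'x': [1, 1, 934], 'y': [4, 6]}
`print(b)` → prints {'x': [1, 1, 934], 'y': [4, 6], 'z': [1, 4]}

Answer:
{'x': [1, 1, 934], 'y': [4, 6]}
{'x': [1, 1, 934], 'y': [4, 6], 'z': [1, 4]}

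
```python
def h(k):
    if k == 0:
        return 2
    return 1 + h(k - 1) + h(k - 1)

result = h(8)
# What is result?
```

h(k) = 1 + 2·h(k-1), h(0)=2. Closed form: (2+1)·2^8 - 1 = 767.

Answer: 767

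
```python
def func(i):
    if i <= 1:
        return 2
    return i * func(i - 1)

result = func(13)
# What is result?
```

func(13) = 13 * 12 * 11 * 10 * 9 * 8 * 7 * 6 * 5 * 4 * 3 * 2 * 2 = 12454041600

Answer: 12454041600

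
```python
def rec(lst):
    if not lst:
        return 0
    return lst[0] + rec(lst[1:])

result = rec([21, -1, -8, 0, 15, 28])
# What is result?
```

21 + (-1) + (-8) + 0 + 15 + 28 + 0 = 55

Answer: 55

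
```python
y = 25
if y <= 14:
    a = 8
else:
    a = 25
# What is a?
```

Trace:
`y = 25` → y = 25
`if y <= 14: ...` → y <= 14 is False, take else branch → a = 25
So a = 25

Answer: 25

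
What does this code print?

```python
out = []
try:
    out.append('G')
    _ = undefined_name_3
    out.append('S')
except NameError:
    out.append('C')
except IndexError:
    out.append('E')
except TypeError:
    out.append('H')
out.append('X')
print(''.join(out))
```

Execution trace: 'G' (try body) → 'C' (except NameError) → 'X' (after the try/except). Output: GCX

Answer: GCX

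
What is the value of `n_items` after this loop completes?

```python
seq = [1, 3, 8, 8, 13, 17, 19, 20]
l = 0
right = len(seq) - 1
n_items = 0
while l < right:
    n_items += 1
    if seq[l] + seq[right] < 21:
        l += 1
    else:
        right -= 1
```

Steps to find pair summing to 21
`n_items` takes the values: 0 → 1 → 2 → 3 → 4 → 5 → 6 → 7

Answer: 7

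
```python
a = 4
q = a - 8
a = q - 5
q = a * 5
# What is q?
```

Trace:
`a = 4` → a = 4
`q = a - 8` → q = -4
`a = q - 5` → a = -9
`q = a * 5` → q = -45
So q = -45

Answer: -45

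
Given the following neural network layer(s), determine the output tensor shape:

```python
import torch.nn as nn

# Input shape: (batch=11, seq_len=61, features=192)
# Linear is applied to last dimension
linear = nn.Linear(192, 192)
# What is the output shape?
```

Input: (11, 61, 192) -> Output: (11, 61, 192)

Answer: (11, 61, 192)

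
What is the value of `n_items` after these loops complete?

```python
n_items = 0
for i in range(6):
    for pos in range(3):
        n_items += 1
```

6 * 3 = 18
`n_items` takes the values: 0 → 1 → 2 → 3 → 4 → 5 → 6 → 7 → 8 → 9 → 10 → 11 → 12 → 13 → 14 → 15 → 16 → 17 → 18

Answer: 18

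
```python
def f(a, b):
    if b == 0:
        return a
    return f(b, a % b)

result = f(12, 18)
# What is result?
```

f(12, 18) -> f(18, 12) -> f(12, 6) -> f(6, 0) -> 6

Answer: 6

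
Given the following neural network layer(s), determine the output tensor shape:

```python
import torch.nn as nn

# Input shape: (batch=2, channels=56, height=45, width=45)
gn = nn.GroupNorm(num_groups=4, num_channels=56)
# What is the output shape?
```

Input: (2, 56, 45, 45) -> Output: (2, 56, 45, 45)

Answer: (2, 56, 45, 45)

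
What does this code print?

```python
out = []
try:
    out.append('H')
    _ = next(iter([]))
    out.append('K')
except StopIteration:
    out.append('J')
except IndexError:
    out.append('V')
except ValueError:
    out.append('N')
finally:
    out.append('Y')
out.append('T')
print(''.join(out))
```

Execution trace: 'H' (try body) → 'J' (except StopIteration) → 'Y' (finally) → 'T' (after the try/except). Output: HJYT

Answer: HJYT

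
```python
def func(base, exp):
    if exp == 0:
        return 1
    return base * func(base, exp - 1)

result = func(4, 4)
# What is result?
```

func(4, 4) = 4 * 4 * 4 * 4 = 256

Answer: 256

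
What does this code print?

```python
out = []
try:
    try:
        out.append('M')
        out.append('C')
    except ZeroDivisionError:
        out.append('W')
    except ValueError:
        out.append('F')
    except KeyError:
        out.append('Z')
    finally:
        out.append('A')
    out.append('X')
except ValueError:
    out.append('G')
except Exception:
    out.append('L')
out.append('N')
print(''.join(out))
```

Execution trace: 'M' (inner try body) → 'C' (inner try body, no exception) → 'A' (inner finally) → 'X' (try body, no exception) → 'N' (after the try/except). Output: MCAXN

Answer: MCAXN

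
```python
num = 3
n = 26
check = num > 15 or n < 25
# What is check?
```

Trace:
`num = 3` → num = 3
`n = 26` → n = 26
`check = num > 15 or n < 25` → check = False
So check = False

Answer: False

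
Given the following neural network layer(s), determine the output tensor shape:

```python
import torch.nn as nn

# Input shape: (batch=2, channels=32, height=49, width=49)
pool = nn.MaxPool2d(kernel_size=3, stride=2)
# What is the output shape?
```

Input: (2, 32, 49, 49) -> Output: (2, 32, 24, 24)

Answer: (2, 32, 24, 24)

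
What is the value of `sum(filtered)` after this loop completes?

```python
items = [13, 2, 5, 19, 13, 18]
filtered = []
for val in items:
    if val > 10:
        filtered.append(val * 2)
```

Sum of doubled values > 10
`filtered` takes the values: [] → [26] → [26, 38] → [26, 38, 26] → [26, 38, 26, 36]
So `sum(filtered)` = 126

Answer: 126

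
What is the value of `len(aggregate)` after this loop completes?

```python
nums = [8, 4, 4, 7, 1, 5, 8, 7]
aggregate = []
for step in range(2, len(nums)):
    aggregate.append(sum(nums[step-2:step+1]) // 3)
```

Number of 3-element averages
`aggregate` takes the values: [] → [5] → [5, 5] → [5, 5, 4] → [5, 5, 4, 4] → [5, 5, 4, 4, 4] → [5, 5, 4, 4, 4, 6]
So `len(aggregate)` = 6

Answer: 6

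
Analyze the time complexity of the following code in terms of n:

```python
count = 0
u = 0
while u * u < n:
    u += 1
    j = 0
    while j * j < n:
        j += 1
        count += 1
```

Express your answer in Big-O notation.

Each loop level contributes: √n × √n. Multiplying the contributions gives O(n).

Answer: O(n)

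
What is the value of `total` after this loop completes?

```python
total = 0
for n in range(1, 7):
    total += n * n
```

Sum of squares 1² to 6² = 91
`total` takes the values: 0 → 1 → 5 → 14 → 30 → 55 → 91

Answer: 91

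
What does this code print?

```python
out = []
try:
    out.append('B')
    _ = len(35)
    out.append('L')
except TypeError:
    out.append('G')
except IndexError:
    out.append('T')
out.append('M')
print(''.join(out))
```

Execution trace: 'B' (try body) → 'G' (except TypeError) → 'M' (after the try/except). Output: BGM

Answer: BGM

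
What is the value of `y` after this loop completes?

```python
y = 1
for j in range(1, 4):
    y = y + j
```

Start at 1, add 1 through 3
`y` takes the values: 1 → 2 → 4 → 7

Answer: 7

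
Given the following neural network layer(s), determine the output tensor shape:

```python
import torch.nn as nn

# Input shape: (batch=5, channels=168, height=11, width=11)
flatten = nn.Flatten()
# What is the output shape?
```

Input: (5, 168, 11, 11) -> Output: (5, 20328)

Answer: (5, 20328)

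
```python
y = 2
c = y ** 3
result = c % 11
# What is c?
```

Trace:
`y = 2` → y = 2
`c = y ** 3` → c = 8
`result = c % 11` → result = 8
So c = 8

Answer: 8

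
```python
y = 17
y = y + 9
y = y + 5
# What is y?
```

Trace:
`y = 17` → y = 17
`y = y + 9` → y = 26
`y = y + 5` → y = 31
So y = 31

Answer: 31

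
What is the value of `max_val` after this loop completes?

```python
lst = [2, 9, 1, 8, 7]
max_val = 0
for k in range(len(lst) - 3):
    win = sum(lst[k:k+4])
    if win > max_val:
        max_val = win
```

Max sum of 4-element window in [2, 9, 1, 8, 7]
`max_val` takes the values: 0 → 20 → 25

Answer: 25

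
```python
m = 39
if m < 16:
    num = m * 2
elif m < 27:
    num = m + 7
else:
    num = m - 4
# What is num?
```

Trace:
`m = 39` → m = 39
`if m < 16: ...` → m < 16 is False, m < 27 is False, take else branch → num = 35
So num = 35

Answer: 35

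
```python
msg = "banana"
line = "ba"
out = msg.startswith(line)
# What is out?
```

Trace:
`msg = "banana"` → msg = 'banana'
`line = "ba"` → line = 'ba'
`out = msg.startswith(line)` → out = True
So out = True

Answer: True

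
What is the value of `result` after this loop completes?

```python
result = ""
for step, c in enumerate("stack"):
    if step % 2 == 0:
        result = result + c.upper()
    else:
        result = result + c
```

Uppercase even positions in 'stack'
`result` takes the values: "" → "S" → "St" → "StA" → "StAc" → "StAcK"

Answer: "StAcK"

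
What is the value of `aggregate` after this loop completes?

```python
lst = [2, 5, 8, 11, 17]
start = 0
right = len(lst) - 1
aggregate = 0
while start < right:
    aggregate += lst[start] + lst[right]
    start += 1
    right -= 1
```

Sum of pairs from ends
`aggregate` takes the values: 0 → 19 → 35

Answer: 35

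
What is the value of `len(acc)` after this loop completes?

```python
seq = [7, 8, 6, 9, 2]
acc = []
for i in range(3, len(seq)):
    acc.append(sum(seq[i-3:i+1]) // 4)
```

Number of 4-element averages
`acc` takes the values: [] → [7] → [7, 6]
So `len(acc)` = 2

Answer: 2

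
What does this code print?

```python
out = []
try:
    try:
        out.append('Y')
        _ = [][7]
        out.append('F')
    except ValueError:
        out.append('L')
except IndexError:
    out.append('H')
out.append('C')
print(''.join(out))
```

Execution trace: 'Y' (try body) → 'H' (outer except IndexError) → 'C' (after the try/except). Output: YHC

Answer: YHC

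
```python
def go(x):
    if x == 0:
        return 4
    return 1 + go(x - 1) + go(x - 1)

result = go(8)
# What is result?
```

go(x) = 1 + 2·go(x-1), go(0)=4. Closed form: (4+1)·2^8 - 1 = 1279.

Answer: 1279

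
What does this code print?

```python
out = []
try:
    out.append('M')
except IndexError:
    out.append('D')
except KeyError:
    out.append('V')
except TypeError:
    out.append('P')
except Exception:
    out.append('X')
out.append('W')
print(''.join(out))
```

Execution trace: 'M' (try body, no exception) → 'W' (after the try/except). Output: MW

Answer: MW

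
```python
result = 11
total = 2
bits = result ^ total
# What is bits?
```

Trace:
`result = 11` → result = 11
`total = 2` → total = 2
`bits = result ^ total` → bits = 9
So bits = 9

Answer: 9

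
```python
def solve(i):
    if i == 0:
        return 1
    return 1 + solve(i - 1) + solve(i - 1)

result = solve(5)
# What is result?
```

solve(i) = 1 + 2·solve(i-1), solve(0)=1. Closed form: (1+1)·2^5 - 1 = 63.

Answer: 63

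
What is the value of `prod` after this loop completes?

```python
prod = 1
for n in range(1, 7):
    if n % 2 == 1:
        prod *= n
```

Product of odd numbers 1 to 6
`prod` takes the values: 1 → 3 → 15

Answer: 15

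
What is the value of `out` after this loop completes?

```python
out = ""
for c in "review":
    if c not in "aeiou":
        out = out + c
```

Remove vowels from 'review'
`out` takes the values: "" → "r" → "rv" → "rvw"

Answer: "rvw"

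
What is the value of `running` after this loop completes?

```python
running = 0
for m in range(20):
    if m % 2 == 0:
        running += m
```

Sum of even numbers 0 to 19
`running` takes the values: 0 → 2 → 6 → 12 → 20 → 30 → 42 → 56 → 72 → 90

Answer: 90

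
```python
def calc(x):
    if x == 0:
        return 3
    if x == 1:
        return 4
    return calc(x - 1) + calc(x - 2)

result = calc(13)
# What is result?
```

Build up from base cases: calc(0)=3, calc(1)=4, calc(2)=7, calc(3)=11, calc(4)=18, calc(5)=29, calc(6)=47, ..., calc(13)=1364

Answer: 1364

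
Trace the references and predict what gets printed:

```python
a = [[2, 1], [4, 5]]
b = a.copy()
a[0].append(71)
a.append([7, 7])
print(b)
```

Key concept: shallow copy with nested lists.
Step by step:
`a = [[2, 1], [4, 5]]` → a = [[2, 1], [4, 5]]
`b = a.copy()` → b = [[2, 1], [4, 5]]
`a[0].append(71)` → a = [[2, 1, 71], [4, 5]]; b = [[2, 1, 71], [4, 5]]
`a.append([7, 7])` → a = [[2, 1, 71], [4, 5], [7, 7]]
`print(b)` → prints [[2, 1, 71], [4, 5]]

Answer: [[2, 1, 71], [4, 5]]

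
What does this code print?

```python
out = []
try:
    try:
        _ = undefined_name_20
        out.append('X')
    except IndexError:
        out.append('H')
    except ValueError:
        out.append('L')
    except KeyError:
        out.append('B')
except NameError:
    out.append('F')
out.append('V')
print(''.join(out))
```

Execution trace: 'F' (outer except NameError) → 'V' (after the try/except). Output: FV

Answer: FV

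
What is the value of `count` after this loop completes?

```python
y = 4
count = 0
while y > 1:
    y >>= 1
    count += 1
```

Count right shifts until 1
`count` takes the values: 0 → 1 → 2

Answer: 2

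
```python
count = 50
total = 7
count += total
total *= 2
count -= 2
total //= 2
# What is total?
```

Trace:
`count = 50` → count = 50
`total = 7` → total = 7
`count += total` → count = 57
`total *= 2` → total = 14
`count -= 2` → count = 55
`total //= 2` → total = 7
So total = 7

Answer: 7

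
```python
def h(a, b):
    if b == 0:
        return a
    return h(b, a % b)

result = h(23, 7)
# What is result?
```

h(23, 7) -> h(7, 2) -> h(2, 1) -> h(1, 0) -> 1

Answer: 1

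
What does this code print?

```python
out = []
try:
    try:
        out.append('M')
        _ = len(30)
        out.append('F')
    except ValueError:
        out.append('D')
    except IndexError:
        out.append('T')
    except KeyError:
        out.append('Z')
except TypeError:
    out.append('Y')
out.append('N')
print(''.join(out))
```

Execution trace: 'M' (try body) → 'Y' (outer except TypeError) → 'N' (after the try/except). Output: MYN

Answer: MYN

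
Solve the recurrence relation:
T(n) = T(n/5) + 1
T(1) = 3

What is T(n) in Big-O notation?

Each step divides n by 5 and adds 1. After log_5(n) steps we reach T(1)=3. So T(n) = 1·log_5(n) + 3 = O(log n).

Answer: O(log n)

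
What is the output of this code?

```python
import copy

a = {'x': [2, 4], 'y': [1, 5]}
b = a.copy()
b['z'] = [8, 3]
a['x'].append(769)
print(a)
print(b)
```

Key concept: shallow copy of dict with mutable values.
Step by step:
`a = {'x': [2, 4], 'y': [1, 5]}` → a = {'x': [2, 4], 'y': [1, 5]}
`b = a.copy()` → b = {'x': [2, 4], 'y': [1, 5]}
`b['z'] = [8, 3]` → b = {'x': [2, 4], 'y': [1, 5], 'z': [8, 3]}
`a['x'].append(769)` → a = {'x': [2, 4, 769], 'y': [1, 5]}; b = {'x': [2, 4, 769], 'y': [1, 5], 'z': [8, 3]}
`print(a)` → prints {'x': [2, 4, 769], 'y': [1, 5]}
`print(b)` → prints {'x': [2, 4, 769], 'y': [1, 5], 'z': [8, 3]}

Answer:
{'x': [2, 4, 769], 'y': [1, 5]}
{'x': [2, 4, 769], 'y': [1, 5], 'z': [8, 3]}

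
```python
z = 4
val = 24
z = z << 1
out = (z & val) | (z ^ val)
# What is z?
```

Trace:
`z = 4` → z = 4
`val = 24` → val = 24
`z = z << 1` → z = 8
`out = (z & val) | (z ^ val)` → out = 24
So z = 8

Answer: 8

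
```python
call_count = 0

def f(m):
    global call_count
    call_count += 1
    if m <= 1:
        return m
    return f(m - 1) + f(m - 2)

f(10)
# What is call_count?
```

Calls(m) = 1 + Calls(m-1) + Calls(m-2); Calls(0)=Calls(1)=1. For m=10 this gives 177.

Answer: 177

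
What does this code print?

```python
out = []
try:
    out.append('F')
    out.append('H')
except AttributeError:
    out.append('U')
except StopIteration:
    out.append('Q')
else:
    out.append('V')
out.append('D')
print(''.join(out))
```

Execution trace: 'F' (try body) → 'H' (try body, no exception) → 'V' (else) → 'D' (after the try/except). Output: FHVD

Answer: FHVD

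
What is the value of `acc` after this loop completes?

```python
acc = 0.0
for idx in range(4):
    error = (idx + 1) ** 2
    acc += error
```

Sum of squared losses 1² + 2² + ... + 4²
`acc` takes the values: 0.0 → 1.0 → 5.0 → 14.0 → 30.0

Answer: 30.0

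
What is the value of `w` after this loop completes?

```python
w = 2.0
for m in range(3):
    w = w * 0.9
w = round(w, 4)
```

Exponential decay: 2.0 * 0.9^3
`w` takes the values: 2.0 → 1.8 → 1.62 → 1.458

Answer: 1.458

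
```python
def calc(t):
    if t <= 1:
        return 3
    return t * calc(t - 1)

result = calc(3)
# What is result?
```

calc(3) = 3 * 2 * 3 = 18

Answer: 18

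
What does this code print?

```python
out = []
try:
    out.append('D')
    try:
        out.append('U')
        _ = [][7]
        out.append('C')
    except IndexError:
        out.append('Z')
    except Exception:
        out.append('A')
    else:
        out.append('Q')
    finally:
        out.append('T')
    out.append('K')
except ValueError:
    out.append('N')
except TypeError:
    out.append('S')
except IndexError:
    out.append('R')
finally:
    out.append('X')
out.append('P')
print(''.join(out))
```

Execution trace: 'D' (try body) → 'U' (inner try body) → 'Z' (inner except IndexError) → 'T' (inner finally) → 'K' (try body, no exception) → 'X' (finally) → 'P' (after the try/except). Output: DUZTKXP

Answer: DUZTKXP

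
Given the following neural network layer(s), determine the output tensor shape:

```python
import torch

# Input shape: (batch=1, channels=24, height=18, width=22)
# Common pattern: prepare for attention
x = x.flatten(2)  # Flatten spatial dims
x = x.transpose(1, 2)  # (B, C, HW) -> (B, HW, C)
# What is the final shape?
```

Input: (1, 24, 18, 22) -> after flatten(2): (1, 24, 396) -> Output: (1, 396, 24)

Answer: (1, 396, 24)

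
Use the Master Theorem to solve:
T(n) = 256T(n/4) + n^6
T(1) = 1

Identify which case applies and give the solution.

a=256, b=4, f(n)=n^6. log_4(256) = 4. Since c=6 > 4 and the regularity condition holds (256(n/4)^6 = (256/4^6)n^6 with 256/4^6 < 1), Case 3 applies: T(n) = Θ(f(n)) = O(n^6).

Answer: O(n^6) - Case 3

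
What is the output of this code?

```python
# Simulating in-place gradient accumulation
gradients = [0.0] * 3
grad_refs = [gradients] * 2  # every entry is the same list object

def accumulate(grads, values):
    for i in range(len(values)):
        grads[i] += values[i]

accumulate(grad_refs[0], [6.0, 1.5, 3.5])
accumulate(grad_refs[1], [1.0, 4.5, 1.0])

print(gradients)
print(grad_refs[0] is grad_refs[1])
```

Key concept: gradient accumulation aliasing.
Step by step:
`gradients = [0.0] * 3` → gradients = [0.0, 0.0, 0.0]
`grad_refs = [gradients] * 2` → grad_refs = [[0.0, 0.0, 0.0], [0.0, 0.0, 0.0]]
`accumulate(grad_refs[0], [6.0, 1.5, 3.5])` → gradients = [6.0, 1.5, 3.5]; grad_refs = [[6.0, 1.5, 3.5], [6.0, 1.5, 3.5]]
`accumulate(grad_refs[1], [1.0, 4.5, 1.0])` → gradients = [7.0, 6.0, 4.5]; grad_refs = [[7.0, 6.0, 4.5], [7.0, 6.0, 4.5]]
`print(gradients)` → prints [7.0, 6.0, 4.5]
`print(grad_refs[0] is grad_refs[1])` → prints True

Answer:
[7.0, 6.0, 4.5]
True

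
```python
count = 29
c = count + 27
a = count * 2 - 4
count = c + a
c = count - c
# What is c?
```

Trace:
`count = 29` → count = 29
`c = count + 27` → c = 56
`a = count * 2 - 4` → a = 54
`count = c + a` → count = 110
`c = count - c` → c = 54
So c = 54

Answer: 54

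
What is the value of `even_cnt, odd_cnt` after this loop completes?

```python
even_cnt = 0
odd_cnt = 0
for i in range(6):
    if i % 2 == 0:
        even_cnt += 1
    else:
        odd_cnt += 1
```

Count evens and odds in range(6)
`even_cnt, odd_cnt` takes the values: (0, 0) → (1, 0) → (1, 1) → (2, 1) → (2, 2) → (3, 2) → (3, 3)

Answer: 3, 3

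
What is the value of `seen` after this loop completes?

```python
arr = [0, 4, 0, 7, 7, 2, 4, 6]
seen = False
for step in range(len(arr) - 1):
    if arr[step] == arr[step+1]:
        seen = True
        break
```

Check consecutive duplicates in [0, 4, 0, 7, 7, 2, 4, 6]
`seen` takes the values: False → True

Answer: True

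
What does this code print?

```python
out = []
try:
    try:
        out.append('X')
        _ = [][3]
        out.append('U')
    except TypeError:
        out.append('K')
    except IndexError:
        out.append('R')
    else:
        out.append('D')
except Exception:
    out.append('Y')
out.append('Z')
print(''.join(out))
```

Execution trace: 'X' (inner try body) → 'R' (inner except IndexError) → 'Z' (after the try/except). Output: XRZ

Answer: XRZ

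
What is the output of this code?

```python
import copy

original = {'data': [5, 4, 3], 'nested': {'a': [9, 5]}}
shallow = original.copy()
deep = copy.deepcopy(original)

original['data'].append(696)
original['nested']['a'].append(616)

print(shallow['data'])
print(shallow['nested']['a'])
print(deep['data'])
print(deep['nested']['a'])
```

Key concept: comparing shallow vs deep copy.
Step by step:
`original = {'data': [5, 4, 3], 'nested': {'a': [9, 5]}}` → original = {'data': [5, 4, 3], 'nested': {'a': [9, 5]}}
`shallow = original.copy()` → shallow = {'data': [5, 4, 3], 'nested': {'a': [9, 5]}}
`deep = copy.deepcopy(original)` → deep = {'data': [5, 4, 3], 'nested': {'a': [9, 5]}}
`original['data'].append(696)` → original = {'data': [5, 4, 3, 696], 'nested': {'a': [9, 5]}}; shallow = {'data': [5, 4, 3, 696], 'nested': {'a': [9, 5]}}
`original['nested']['a'].append(616)` → original = {'data': [5, 4, 3, 696], 'nested': {'a': [9, 5, 616]}}; shallow = {'data': [5, 4, 3, 696], 'nested': {'a': [9, 5, 616]}}
`print(shallow['data'])` → prints [5, 4, 3, 696]
`print(shallow['nested']['a'])` → prints [9, 5, 616]
`print(deep['data'])` → prints [5, 4, 3]
`print(deep['nested']['a'])` → prints [9, 5]

Answer:
[5, 4, 3, 696]
[9, 5, 616]
[5, 4, 3]
[9, 5]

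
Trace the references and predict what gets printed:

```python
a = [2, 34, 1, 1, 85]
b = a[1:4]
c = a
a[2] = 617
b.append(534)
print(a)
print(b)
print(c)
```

Key concept: slice vs alias.
Step by step:
`a = [2, 34, 1, 1, 85]` → a = [2, 34, 1, 1, 85]
`b = a[1:4]` → b = [34, 1, 1]
`c = a` → c = [2, 34, 1, 1, 85] (same object as a)
`a[2] = 617` → a = [2, 34, 617, 1, 85] (same object as c); c = [2, 34, 617, 1, 85] (same object as a)
`b.append(534)` → b = [34, 1, 1, 534]
`print(a)` → prints [2, 34, 617, 1, 85]
`print(b)` → prints [34, 1, 1, 534]
`print(c)` → prints [2, 34, 617, 1, 85]

Answer:
[2, 34, 617, 1, 85]
[34, 1, 1, 534]
[2, 34, 617, 1, 85]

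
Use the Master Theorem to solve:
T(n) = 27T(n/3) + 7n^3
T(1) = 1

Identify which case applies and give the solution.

a=27, b=3, f(n)=7n^3. log_3(27) = 3. Since c=3 = 3, Case 2 applies: T(n) = Θ(n^log_b(a) · log n) = O(n^3 log n).

Answer: O(n^3 log n) - Case 2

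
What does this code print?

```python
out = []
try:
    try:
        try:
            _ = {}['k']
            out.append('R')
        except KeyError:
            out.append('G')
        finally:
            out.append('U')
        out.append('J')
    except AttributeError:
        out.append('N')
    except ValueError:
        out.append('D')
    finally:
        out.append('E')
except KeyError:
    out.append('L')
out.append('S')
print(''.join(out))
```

Execution trace: 'G' (inner except KeyError) → 'U' (inner finally) → 'J' (try body, no exception) → 'E' (finally) → 'S' (after the try/except). Output: GUJES

Answer: GUJES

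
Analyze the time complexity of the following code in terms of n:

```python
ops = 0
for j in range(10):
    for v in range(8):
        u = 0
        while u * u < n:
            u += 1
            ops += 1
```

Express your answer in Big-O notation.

Each loop level contributes: 1 × 1 × √n. Multiplying the contributions gives O(√n).

Answer: O(√n)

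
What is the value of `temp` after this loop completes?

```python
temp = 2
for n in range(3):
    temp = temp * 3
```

Multiply by 3, 3 times: 2 * 3^3 = 54
`temp` takes the values: 2 → 6 → 18 → 54

Answer: 54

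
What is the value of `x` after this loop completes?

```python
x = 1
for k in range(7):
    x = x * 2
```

Multiply by 2, 7 times: 1 * 2^7 = 128
`x` takes the values: 1 → 2 → 4 → 8 → 16 → 32 → 64 → 128

Answer: 128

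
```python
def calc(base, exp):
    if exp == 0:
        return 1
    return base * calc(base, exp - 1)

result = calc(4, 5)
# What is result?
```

calc(4, 5) = 4 * 4 * 4 * 4 * 4 = 1024

Answer: 1024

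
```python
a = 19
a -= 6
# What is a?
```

Trace:
`a = 19` → a = 19
`a -= 6` → a = 13
So a = 13

Answer: 13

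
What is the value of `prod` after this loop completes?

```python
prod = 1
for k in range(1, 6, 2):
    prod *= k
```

Product of 1, 3, 5, ... up to 5
`prod` takes the values: 1 → 3 → 15

Answer: 15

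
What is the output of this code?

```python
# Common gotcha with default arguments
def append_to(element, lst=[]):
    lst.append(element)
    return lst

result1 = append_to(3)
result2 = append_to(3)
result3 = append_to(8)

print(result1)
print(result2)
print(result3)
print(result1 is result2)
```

Key concept: mutable default argument gotcha.
Step by step:
`result1 = append_to(3)` → result1 = [3]
`result2 = append_to(3)` → result1 = [3, 3] (same object as result2); result2 = [3, 3] (same object as result1)
`result3 = append_to(8)` → result1 = [3, 3, 8] (same object as result2, result3); result2 = [3, 3, 8] (same object as result1, result3); result3 = [3, 3, 8] (same object as result1, result2)
`print(result1)` → prints [3, 3, 8]
`print(result2)` → prints [3, 3, 8]
`print(result3)` → prints [3, 3, 8]
`print(result1 is result2)` → prints True

Answer:
[3, 3, 8]
[3, 3, 8]
[3, 3, 8]
True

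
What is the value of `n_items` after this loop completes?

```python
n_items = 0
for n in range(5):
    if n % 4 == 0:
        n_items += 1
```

Count numbers divisible by 4 in range(5)
`n_items` takes the values: 0 → 1 → 2

Answer: 2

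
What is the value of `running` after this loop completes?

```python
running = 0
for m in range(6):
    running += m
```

Sum of 0 to 5 = 15
`running` takes the values: 0 → 1 → 3 → 6 → 10 → 15

Answer: 15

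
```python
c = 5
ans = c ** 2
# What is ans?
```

Trace:
`c = 5` → c = 5
`ans = c ** 2` → ans = 25
So ans = 25

Answer: 25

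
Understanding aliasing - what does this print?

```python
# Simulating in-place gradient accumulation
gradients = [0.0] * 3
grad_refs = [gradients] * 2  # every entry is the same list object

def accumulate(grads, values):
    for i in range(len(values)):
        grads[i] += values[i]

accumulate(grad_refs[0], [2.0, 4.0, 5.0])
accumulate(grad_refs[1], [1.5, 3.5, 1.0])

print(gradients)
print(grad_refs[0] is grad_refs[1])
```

Key concept: gradient accumulation aliasing.
Step by step:
`gradients = [0.0] * 3` → gradients = [0.0, 0.0, 0.0]
`grad_refs = [gradients] * 2` → grad_refs = [[0.0, 0.0, 0.0], [0.0, 0.0, 0.0]]
`accumulate(grad_refs[0], [2.0, 4.0, 5.0])` → gradients = [2.0, 4.0, 5.0]; grad_refs = [[2.0, 4.0, 5.0], [2.0, 4.0, 5.0]]
`accumulate(grad_refs[1], [1.5, 3.5, 1.0])` → gradients = [3.5, 7.5, 6.0]; grad_refs = [[3.5, 7.5, 6.0], [3.5, 7.5, 6.0]]
`print(gradients)` → prints [3.5, 7.5, 6.0]
`print(grad_refs[0] is grad_refs[1])` → prints True

Answer:
[3.5, 7.5, 6.0]
True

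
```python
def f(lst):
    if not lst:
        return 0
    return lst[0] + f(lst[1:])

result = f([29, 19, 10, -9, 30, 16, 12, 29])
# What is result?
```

29 + 19 + 10 + (-9) + 30 + 16 + 12 + 29 + 0 = 136

Answer: 136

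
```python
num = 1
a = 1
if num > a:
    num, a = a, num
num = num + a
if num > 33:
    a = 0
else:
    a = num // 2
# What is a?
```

Trace:
`num = 1` → num = 1
`a = 1` → a = 1
`if num > a: ...` → num > a is False → no variable changes
`num = num + a` → num = 2
`if num > 33: ...` → num > 33 is False, take else branch → no variable changes
So a = 1

Answer: 1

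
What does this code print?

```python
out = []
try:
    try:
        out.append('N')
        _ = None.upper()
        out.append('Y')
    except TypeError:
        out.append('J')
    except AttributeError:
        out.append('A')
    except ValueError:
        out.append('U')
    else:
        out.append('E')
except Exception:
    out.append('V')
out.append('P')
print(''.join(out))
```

Execution trace: 'N' (inner try body) → 'A' (inner except AttributeError) → 'P' (after the try/except). Output: NAP

Answer: NAP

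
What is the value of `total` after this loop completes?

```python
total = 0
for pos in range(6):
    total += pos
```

Sum of 0 to 5 = 15
`total` takes the values: 0 → 1 → 3 → 6 → 10 → 15

Answer: 15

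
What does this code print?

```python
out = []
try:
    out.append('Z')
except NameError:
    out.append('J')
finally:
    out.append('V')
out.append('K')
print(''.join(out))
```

Execution trace: 'Z' (try body, no exception) → 'V' (finally) → 'K' (after the try/except). Output: ZVK

Answer: ZVK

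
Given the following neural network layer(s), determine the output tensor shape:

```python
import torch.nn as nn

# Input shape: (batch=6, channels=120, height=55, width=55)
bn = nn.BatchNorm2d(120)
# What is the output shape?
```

Input: (6, 120, 55, 55) -> Output: (6, 120, 55, 55)

Answer: (6, 120, 55, 55)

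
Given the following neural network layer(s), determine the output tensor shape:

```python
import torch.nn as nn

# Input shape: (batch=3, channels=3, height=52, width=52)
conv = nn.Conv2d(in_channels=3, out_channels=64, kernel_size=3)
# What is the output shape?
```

Input: (3, 3, 52, 52) -> Output: (3, 64, 50, 50)

Answer: (3, 64, 50, 50)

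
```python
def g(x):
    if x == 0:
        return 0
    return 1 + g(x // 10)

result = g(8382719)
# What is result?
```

Count of digits of 8382719: 7

Answer: 7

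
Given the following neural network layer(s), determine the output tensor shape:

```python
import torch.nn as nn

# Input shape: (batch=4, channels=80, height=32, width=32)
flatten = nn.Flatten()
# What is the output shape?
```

Input: (4, 80, 32, 32) -> Output: (4, 81920)

Answer: (4, 81920)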